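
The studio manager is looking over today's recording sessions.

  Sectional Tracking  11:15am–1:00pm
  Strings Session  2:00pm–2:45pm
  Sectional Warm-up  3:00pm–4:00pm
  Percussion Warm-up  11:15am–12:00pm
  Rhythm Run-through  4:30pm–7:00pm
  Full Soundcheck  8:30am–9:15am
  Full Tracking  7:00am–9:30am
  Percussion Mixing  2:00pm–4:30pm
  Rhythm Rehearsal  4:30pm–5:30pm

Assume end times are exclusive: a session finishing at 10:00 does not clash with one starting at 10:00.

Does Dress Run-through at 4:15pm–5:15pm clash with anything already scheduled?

Full Tracking: ends 9:30am at or before Dress Run-through starts 4:15pm → clear.
Full Soundcheck: ends 9:15am at or before Dress Run-through starts 4:15pm → clear.
Percussion Warm-up: ends 12:00pm at or before Dress Run-through starts 4:15pm → clear.
Sectional Tracking: ends 1:00pm at or before Dress Run-through starts 4:15pm → clear.
Strings Session: ends 2:45pm at or before Dress Run-through starts 4:15pm → clear.
Percussion Mixing: starts 2:00pm before Dress Run-through ends 5:15pm, and ends 4:30pm after Dress Run-through starts 4:15pm → overlap.
Sectional Warm-up: ends 4:00pm at or before Dress Run-through starts 4:15pm → clear.
Rhythm Rehearsal: starts 4:30pm before Dress Run-through ends 5:15pm, and ends 5:30pm after Dress Run-through starts 4:15pm → overlap.
Rhythm Run-through: starts 4:30pm before Dress Run-through ends 5:15pm, and ends 7:00pm after Dress Run-through starts 4:15pm → overlap.
Dress Run-through overlaps Rhythm Rehearsal, Percussion Mixing, Rhythm Run-through.

Yes — it overlaps Percussion Mixing, Rhythm Rehearsal, Rhythm Run-through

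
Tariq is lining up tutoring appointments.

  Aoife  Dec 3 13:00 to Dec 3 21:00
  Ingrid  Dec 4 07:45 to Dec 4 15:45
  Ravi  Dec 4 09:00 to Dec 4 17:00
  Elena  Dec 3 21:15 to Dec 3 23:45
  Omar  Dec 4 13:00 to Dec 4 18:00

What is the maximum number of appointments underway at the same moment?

Sweep the timeline, counting +1 at each start and −1 at each end (ends before starts at a tie):
Dec 3 13:00 start Aoife → 1
Dec 3 21:00 end Aoife → 0
Dec 3 21:15 start Elena → 1
Dec 3 23:45 end Elena → 0
Dec 4 07:45 start Ingrid → 1
Dec 4 09:00 start Ravi → 2
Dec 4 13:00 start Omar → 3
Dec 4 15:45 end Ingrid → 2
Dec 4 17:00 end Ravi → 1
Dec 4 18:00 end Omar → 0
Peak is 3, at Dec 4 13:00 (Ingrid, Omar, Ravi).

3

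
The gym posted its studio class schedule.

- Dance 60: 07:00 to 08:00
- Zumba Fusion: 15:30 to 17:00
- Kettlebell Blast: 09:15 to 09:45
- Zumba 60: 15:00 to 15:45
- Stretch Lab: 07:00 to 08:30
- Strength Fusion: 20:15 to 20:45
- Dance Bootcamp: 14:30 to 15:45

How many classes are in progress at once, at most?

3

Sweep the timeline, counting +1 at each start and −1 at each end (ends before starts at a tie):
07:00 start Dance 60 → 1
07:00 start Stretch Lab → 2
08:00 end Dance 60 → 1
08:30 end Stretch Lab → 0
09:15 start Kettlebell Blast → 1
09:45 end Kettlebell Blast → 0
14:30 start Dance Bootcamp → 1
15:00 start Zumba 60 → 2
15:30 start Zumba Fusion → 3
15:45 end Dance Bootcamp → 2
15:45 end Zumba 60 → 1
17:00 end Zumba Fusion → 0
20:15 start Strength Fusion → 1
20:45 end Strength Fusion → 0
Peak is 3, at 15:30 (Dance Bootcamp, Zumba 60, Zumba Fusion).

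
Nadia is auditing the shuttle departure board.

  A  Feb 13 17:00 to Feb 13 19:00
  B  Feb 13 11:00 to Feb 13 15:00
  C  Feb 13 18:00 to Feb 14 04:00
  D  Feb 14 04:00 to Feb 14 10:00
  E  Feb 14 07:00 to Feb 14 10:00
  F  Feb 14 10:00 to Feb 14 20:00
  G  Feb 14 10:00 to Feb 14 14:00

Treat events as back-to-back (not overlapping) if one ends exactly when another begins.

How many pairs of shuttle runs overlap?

3

Two intervals overlap when each starts before the other ends.
Sorted by start: B, A, C, D, E, F, G.
A starts after B ends — done with B.
C starts before A ends → A and C overlap.
D starts after A ends — done with A.
D starts exactly when C ends (back-to-back, no overlap) — done with C.
E starts before D ends → D and E overlap.
F starts exactly when D ends (back-to-back, no overlap) — done with D.
F starts exactly when E ends (back-to-back, no overlap) — done with E.
G starts before F ends → F and G overlap.
Overlapping pairs: A & C, D & E, F & G — 3 in total.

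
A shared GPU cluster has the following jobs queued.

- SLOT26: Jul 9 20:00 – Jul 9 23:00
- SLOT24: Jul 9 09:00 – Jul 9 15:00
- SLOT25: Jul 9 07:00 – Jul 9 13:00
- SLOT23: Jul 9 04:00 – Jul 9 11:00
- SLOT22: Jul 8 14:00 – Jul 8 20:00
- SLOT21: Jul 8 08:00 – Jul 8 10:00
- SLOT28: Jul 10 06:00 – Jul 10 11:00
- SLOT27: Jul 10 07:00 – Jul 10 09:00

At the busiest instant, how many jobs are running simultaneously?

Walk through starts and ends in time order (an end at T is processed before a start at T):
Jul 8 08:00 start SLOT21 → 1
Jul 8 10:00 end SLOT21 → 0
Jul 8 14:00 start SLOT22 → 1
Jul 8 20:00 end SLOT22 → 0
Jul 9 04:00 start SLOT23 → 1
Jul 9 07:00 start SLOT25 → 2
Jul 9 09:00 start SLOT24 → 3
Jul 9 11:00 end SLOT23 → 2
Jul 9 13:00 end SLOT25 → 1
Jul 9 15:00 end SLOT24 → 0
Jul 9 20:00 start SLOT26 → 1
Jul 9 23:00 end SLOT26 → 0
Jul 10 06:00 start SLOT28 → 1
Jul 10 07:00 start SLOT27 → 2
Jul 10 09:00 end SLOT27 → 1
Jul 10 11:00 end SLOT28 → 0
Peak is 3, at Jul 9 09:00 (SLOT23, SLOT24, SLOT25).

3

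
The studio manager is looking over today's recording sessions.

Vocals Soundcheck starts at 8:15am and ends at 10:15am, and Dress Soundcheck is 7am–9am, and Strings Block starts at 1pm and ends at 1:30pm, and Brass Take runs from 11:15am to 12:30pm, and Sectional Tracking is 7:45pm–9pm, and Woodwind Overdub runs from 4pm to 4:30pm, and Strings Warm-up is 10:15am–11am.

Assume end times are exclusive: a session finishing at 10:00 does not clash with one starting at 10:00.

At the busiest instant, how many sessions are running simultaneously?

Walk through starts and ends in time order (an end at T is processed before a start at T):
7am start Dress Soundcheck → 1
8:15am start Vocals Soundcheck → 2
9am end Dress Soundcheck → 1
10:15am end Vocals Soundcheck → 0
10:15am start Strings Warm-up → 1
11am end Strings Warm-up → 0
11:15am start Brass Take → 1
12:30pm end Brass Take → 0
1pm start Strings Block → 1
1:30pm end Strings Block → 0
4pm start Woodwind Overdub → 1
4:30pm end Woodwind Overdub → 0
7:45pm start Sectional Tracking → 1
9pm end Sectional Tracking → 0
Peak is 2, at 8:15am (Dress Soundcheck, Vocals Soundcheck).

2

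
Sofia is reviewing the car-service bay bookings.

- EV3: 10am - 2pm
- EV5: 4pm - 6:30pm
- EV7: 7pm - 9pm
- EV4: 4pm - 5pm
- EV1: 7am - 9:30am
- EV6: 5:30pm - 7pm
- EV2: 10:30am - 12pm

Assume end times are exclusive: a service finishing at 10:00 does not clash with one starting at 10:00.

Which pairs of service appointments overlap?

EV2 & EV3, EV4 & EV5, EV5 & EV6

Check each pair: they overlap iff neither finishes before the other starts.
Sorted by start: EV1, EV3, EV2, EV4, EV5, EV6, EV7.
EV3 starts after EV1 ends; EV1 is clear from here.
EV2 starts before EV3 ends → EV3 and EV2 overlap.
EV4 starts after EV3 ends; EV3 is clear from here.
EV4 starts after EV2 ends; EV2 is clear from here.
EV5 starts before EV4 ends → EV4 and EV5 overlap.
EV6 starts after EV4 ends; EV4 is clear from here.
EV6 starts before EV5 ends → EV5 and EV6 overlap.
EV7 starts after EV5 ends.
EV7 starts exactly when EV6 ends (back-to-back, no overlap).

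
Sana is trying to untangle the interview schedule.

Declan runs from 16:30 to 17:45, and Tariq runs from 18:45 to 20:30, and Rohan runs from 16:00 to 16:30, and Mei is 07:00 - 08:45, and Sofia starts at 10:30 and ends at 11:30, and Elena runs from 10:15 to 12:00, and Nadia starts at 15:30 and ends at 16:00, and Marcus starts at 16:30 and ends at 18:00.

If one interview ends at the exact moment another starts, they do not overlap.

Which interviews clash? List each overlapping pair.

Declan & Marcus, Elena & Sofia

Sorted by start: Mei, Elena, Sofia, Nadia, Rohan, Declan, Marcus, Tariq.
Elena starts after Mei ends — done with Mei.
Sofia starts before Elena ends → Elena and Sofia overlap.
Nadia starts after Elena ends — done with Elena.
Nadia starts after Sofia ends — done with Sofia.
Rohan starts exactly when Nadia ends (back-to-back, no overlap) — done with Nadia.
Declan starts exactly when Rohan ends (back-to-back, no overlap) — done with Rohan.
Marcus starts before Declan ends → Declan and Marcus overlap.
Tariq starts after Declan ends.
Tariq starts after Marcus ends.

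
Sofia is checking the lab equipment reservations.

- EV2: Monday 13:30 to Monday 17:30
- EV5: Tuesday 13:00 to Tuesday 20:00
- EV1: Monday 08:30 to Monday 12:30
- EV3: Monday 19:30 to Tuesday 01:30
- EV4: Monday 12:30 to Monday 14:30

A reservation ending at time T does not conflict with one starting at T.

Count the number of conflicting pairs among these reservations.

1

Sorted by start: EV1, EV4, EV2, EV3, EV5.
EV4 starts exactly when EV1 ends (back-to-back, no overlap), so nothing later overlaps EV1 either.
EV2 starts before EV4 ends → EV4 and EV2 overlap.
EV3 starts after EV4 ends, so nothing later overlaps EV4 either.
EV3 starts after EV2 ends, so nothing later overlaps EV2 either.
EV5 starts after EV3 ends.
Overlapping pairs: EV2 & EV4 — 1 in total.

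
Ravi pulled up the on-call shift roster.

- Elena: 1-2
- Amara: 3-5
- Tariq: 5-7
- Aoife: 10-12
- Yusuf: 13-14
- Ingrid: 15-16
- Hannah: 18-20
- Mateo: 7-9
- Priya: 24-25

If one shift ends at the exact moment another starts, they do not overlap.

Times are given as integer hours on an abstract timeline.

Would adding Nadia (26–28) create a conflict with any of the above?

No — it doesn't clash with anything

Elena: ends 2 at or before Nadia starts 26 → clear.
Amara: ends 5 at or before Nadia starts 26 → clear.
Tariq: ends 7 at or before Nadia starts 26 → clear.
Mateo: ends 9 at or before Nadia starts 26 → clear.
Aoife: ends 12 at or before Nadia starts 26 → clear.
Yusuf: ends 14 at or before Nadia starts 26 → clear.
Ingrid: ends 16 at or before Nadia starts 26 → clear.
Hannah: ends 20 at or before Nadia starts 26 → clear.
Priya: ends 25 at or before Nadia starts 26 → clear.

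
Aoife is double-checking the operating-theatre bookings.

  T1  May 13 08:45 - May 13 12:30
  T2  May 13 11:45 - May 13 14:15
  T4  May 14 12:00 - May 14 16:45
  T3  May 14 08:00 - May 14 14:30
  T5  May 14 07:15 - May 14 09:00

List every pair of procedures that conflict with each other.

Sorted by start: T1, T2, T5, T3, T4.
T2 starts before T1 ends → T1 and T2 overlap.
T5 starts after T1 ends, so nothing later overlaps T1 either.
T5 starts after T2 ends, so nothing later overlaps T2 either.
T3 starts before T5 ends → T5 and T3 overlap.
T4 starts after T5 ends.
T4 starts before T3 ends → T3 and T4 overlap.

T1 & T2, T3 & T4, T3 & T5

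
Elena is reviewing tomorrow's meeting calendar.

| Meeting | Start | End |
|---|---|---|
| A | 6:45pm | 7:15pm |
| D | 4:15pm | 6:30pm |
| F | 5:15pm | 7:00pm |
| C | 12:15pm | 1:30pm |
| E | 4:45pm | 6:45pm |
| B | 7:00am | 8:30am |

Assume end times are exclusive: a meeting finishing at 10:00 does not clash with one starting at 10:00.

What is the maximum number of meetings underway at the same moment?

Sort all start/end points and keep a running count:
7:00am start B → 1
8:30am end B → 0
12:15pm start C → 1
1:30pm end C → 0
4:15pm start D → 1
4:45pm start E → 2
5:15pm start F → 3
6:30pm end D → 2
6:45pm end E → 1
6:45pm start A → 2
7:00pm end F → 1
7:15pm end A → 0
Peak is 3, at 5:15pm (D, E, F).

3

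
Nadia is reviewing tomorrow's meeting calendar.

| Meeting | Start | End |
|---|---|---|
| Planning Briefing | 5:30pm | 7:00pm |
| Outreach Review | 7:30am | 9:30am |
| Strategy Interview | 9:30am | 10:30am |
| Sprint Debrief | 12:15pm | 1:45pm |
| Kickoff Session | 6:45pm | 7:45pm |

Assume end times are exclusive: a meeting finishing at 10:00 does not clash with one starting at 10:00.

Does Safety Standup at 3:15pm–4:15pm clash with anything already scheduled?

Outreach Review: ends 9:30am at or before Safety Standup starts 3:15pm → clear.
Strategy Interview: ends 10:30am at or before Safety Standup starts 3:15pm → clear.
Sprint Debrief: ends 1:45pm at or before Safety Standup starts 3:15pm → clear.
Planning Briefing: starts 5:30pm at or after Safety Standup ends 4:15pm → clear.
Kickoff Session: starts 6:45pm at or after Safety Standup ends 4:15pm → clear.

No — it doesn't clash with anything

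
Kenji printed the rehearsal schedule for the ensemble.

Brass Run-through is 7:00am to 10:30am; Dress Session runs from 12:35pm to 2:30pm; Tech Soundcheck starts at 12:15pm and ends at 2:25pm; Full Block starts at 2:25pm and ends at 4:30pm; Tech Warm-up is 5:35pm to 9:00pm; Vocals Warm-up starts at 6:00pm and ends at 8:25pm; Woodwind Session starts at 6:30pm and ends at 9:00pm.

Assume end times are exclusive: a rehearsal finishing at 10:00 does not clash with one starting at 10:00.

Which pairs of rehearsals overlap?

Dress Session & Full Block, Dress Session & Tech Soundcheck, Tech Warm-up & Vocals Warm-up, Tech Warm-up & Woodwind Session, Vocals Warm-up & Woodwind Session

Sorted by start: Brass Run-through, Tech Soundcheck, Dress Session, Full Block, Tech Warm-up, Vocals Warm-up, Woodwind Session.
Tech Soundcheck starts after Brass Run-through ends, so nothing later overlaps Brass Run-through either.
Dress Session starts before Tech Soundcheck ends → Tech Soundcheck and Dress Session overlap.
Full Block starts exactly when Tech Soundcheck ends (back-to-back, no overlap), so nothing later overlaps Tech Soundcheck either.
Full Block starts before Dress Session ends → Dress Session and Full Block overlap.
Tech Warm-up starts after Dress Session ends, so nothing later overlaps Dress Session either.
Tech Warm-up starts after Full Block ends, so nothing later overlaps Full Block either.
Vocals Warm-up starts before Tech Warm-up ends → Tech Warm-up and Vocals Warm-up overlap.
Woodwind Session starts before Tech Warm-up ends → Tech Warm-up and Woodwind Session overlap.
Woodwind Session starts before Vocals Warm-up ends → Vocals Warm-up and Woodwind Session overlap.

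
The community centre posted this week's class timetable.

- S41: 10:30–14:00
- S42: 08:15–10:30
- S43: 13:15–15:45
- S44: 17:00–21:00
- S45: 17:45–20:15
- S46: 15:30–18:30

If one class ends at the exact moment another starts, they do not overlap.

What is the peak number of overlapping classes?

Walk through starts and ends in time order (an end at T is processed before a start at T):
08:15 start S42 → 1
10:30 end S42 → 0
10:30 start S41 → 1
13:15 start S43 → 2
14:00 end S41 → 1
15:30 start S46 → 2
15:45 end S43 → 1
17:00 start S44 → 2
17:45 start S45 → 3
18:30 end S46 → 2
20:15 end S45 → 1
21:00 end S44 → 0
Peak is 3, at 17:45 (S44, S45, S46).

3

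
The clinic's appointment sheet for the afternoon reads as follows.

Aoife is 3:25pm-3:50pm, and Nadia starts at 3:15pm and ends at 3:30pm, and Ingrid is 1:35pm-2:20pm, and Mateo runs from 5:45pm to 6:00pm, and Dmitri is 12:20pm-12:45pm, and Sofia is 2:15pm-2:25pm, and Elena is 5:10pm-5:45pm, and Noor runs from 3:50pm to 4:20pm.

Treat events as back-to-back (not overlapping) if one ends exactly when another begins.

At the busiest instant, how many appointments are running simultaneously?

2

Sort all start/end points and keep a running count:
12:20pm start Dmitri → 1
12:45pm end Dmitri → 0
1:35pm start Ingrid → 1
2:15pm start Sofia → 2
2:20pm end Ingrid → 1
2:25pm end Sofia → 0
3:15pm start Nadia → 1
3:25pm start Aoife → 2
3:30pm end Nadia → 1
3:50pm end Aoife → 0
3:50pm start Noor → 1
4:20pm end Noor → 0
5:10pm start Elena → 1
5:45pm end Elena → 0
5:45pm start Mateo → 1
6:00pm end Mateo → 0
Peak is 2, at 2:15pm (Ingrid, Sofia).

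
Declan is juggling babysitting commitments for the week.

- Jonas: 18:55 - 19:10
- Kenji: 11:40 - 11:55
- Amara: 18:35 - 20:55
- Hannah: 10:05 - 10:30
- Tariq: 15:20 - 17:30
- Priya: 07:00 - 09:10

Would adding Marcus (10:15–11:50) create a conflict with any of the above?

Priya: ends 09:10 at or before Marcus starts 10:15 → clear.
Hannah: starts 10:05 before Marcus ends 11:50, and ends 10:30 after Marcus starts 10:15 → overlap.
Kenji: starts 11:40 before Marcus ends 11:50, and ends 11:55 after Marcus starts 10:15 → overlap.
Tariq: starts 15:20 at or after Marcus ends 11:50 → clear.
Amara: starts 18:35 at or after Marcus ends 11:50 → clear.
Jonas: starts 18:55 at or after Marcus ends 11:50 → clear.
Marcus overlaps Kenji, Hannah.

Yes — it overlaps Hannah, Kenji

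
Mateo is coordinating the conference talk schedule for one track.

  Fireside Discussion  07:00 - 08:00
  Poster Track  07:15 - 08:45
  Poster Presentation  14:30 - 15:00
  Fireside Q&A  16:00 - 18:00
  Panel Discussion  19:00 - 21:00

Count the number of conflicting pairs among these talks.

Sorted by start: Fireside Discussion, Poster Track, Poster Presentation, Fireside Q&A, Panel Discussion.
Poster Track starts before Fireside Discussion ends → Fireside Discussion and Poster Track overlap.
Poster Presentation starts after Fireside Discussion ends; Fireside Discussion is clear from here.
Poster Presentation starts after Poster Track ends; Poster Track is clear from here.
Fireside Q&A starts after Poster Presentation ends; Poster Presentation is clear from here.
Panel Discussion starts after Fireside Q&A ends.
Overlapping pairs: Fireside Discussion & Poster Track — 1 in total.

1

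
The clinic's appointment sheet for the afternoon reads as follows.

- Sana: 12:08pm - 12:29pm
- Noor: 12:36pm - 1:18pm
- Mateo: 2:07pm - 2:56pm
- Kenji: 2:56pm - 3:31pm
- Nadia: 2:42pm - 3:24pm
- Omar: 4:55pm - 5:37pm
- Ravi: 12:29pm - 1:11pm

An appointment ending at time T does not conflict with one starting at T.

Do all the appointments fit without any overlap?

Sorted by start: Sana, Ravi, Noor, Mateo, Nadia, Kenji, Omar.
Ravi starts exactly when Sana ends (back-to-back, no overlap), so Sana has no further overlaps.
Noor starts before Ravi ends → Ravi and Noor overlap.
That's a conflict, so the schedule is not conflict-free.

No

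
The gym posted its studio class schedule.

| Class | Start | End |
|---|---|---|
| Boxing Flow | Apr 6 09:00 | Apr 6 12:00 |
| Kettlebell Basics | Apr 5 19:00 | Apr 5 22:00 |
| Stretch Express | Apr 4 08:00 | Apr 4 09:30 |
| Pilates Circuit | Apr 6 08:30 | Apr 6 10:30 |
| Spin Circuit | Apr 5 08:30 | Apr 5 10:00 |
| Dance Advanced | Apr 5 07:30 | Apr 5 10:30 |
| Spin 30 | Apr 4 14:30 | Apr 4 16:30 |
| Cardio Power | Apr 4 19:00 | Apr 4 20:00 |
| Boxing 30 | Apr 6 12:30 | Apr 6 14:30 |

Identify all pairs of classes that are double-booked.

Sorted by start: Stretch Express, Spin 30, Cardio Power, Dance Advanced, Spin Circuit, Kettlebell Basics, Pilates Circuit, Boxing Flow, Boxing 30.
Spin 30 starts after Stretch Express ends, so Stretch Express has no further overlaps.
Cardio Power starts after Spin 30 ends, so Spin 30 has no further overlaps.
Dance Advanced starts after Cardio Power ends, so Cardio Power has no further overlaps.
Spin Circuit starts before Dance Advanced ends → Dance Advanced and Spin Circuit overlap.
Kettlebell Basics starts after Dance Advanced ends, so Dance Advanced has no further overlaps.
Kettlebell Basics starts after Spin Circuit ends, so Spin Circuit has no further overlaps.
Pilates Circuit starts after Kettlebell Basics ends, so Kettlebell Basics has no further overlaps.
Boxing Flow starts before Pilates Circuit ends → Pilates Circuit and Boxing Flow overlap.
Boxing 30 starts after Pilates Circuit ends.
Boxing 30 starts after Boxing Flow ends.

Boxing Flow & Pilates Circuit, Dance Advanced & Spin Circuit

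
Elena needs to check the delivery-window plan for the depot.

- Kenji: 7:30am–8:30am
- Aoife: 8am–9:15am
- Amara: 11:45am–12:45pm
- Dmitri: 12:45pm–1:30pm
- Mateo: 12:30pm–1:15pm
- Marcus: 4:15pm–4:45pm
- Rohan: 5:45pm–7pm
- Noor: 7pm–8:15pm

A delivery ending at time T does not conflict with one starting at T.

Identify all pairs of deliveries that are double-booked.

Sorted by start: Kenji, Aoife, Amara, Mateo, Dmitri, Marcus, Rohan, Noor.
Aoife starts before Kenji ends → Kenji and Aoife overlap.
Amara starts after Kenji ends, so Kenji has no further overlaps.
Amara starts after Aoife ends, so Aoife has no further overlaps.
Mateo starts before Amara ends → Amara and Mateo overlap.
Dmitri starts exactly when Amara ends (back-to-back, no overlap), so Amara has no further overlaps.
Dmitri starts before Mateo ends → Mateo and Dmitri overlap.
Marcus starts after Mateo ends, so Mateo has no further overlaps.
Marcus starts after Dmitri ends, so Dmitri has no further overlaps.
Rohan starts after Marcus ends, so Marcus has no further overlaps.
Noor starts exactly when Rohan ends (back-to-back, no overlap).

Amara & Mateo, Aoife & Kenji, Dmitri & Mateo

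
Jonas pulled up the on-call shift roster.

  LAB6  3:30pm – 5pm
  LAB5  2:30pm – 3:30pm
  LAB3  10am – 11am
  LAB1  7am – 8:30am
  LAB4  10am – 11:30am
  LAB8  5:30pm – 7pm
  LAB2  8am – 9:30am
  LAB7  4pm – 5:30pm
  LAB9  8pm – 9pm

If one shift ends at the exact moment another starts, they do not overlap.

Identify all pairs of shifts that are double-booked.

LAB1 & LAB2, LAB3 & LAB4, LAB6 & LAB7

Sorted by start: LAB1, LAB2, LAB3, LAB4, LAB5, LAB6, LAB7, LAB8, LAB9.
LAB2 starts before LAB1 ends → LAB1 and LAB2 overlap.
LAB3 starts after LAB1 ends, so nothing later overlaps LAB1 either.
LAB3 starts after LAB2 ends, so nothing later overlaps LAB2 either.
LAB4 starts before LAB3 ends → LAB3 and LAB4 overlap.
LAB5 starts after LAB3 ends, so nothing later overlaps LAB3 either.
LAB5 starts after LAB4 ends, so nothing later overlaps LAB4 either.
LAB6 starts exactly when LAB5 ends (back-to-back, no overlap), so nothing later overlaps LAB5 either.
LAB7 starts before LAB6 ends → LAB6 and LAB7 overlap.
LAB8 starts after LAB6 ends, so nothing later overlaps LAB6 either.
LAB8 starts exactly when LAB7 ends (back-to-back, no overlap), so nothing later overlaps LAB7 either.
LAB9 starts after LAB8 ends.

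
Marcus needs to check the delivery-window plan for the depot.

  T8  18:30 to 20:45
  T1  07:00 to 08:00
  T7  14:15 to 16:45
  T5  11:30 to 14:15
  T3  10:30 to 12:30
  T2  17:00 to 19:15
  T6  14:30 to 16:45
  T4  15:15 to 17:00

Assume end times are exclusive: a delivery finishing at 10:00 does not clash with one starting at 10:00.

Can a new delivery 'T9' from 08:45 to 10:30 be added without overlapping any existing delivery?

T1: ends 08:00 at or before T9 starts 08:45 → clear.
T3: starts 10:30 at or after T9 ends 10:30 → clear.
T5: starts 11:30 at or after T9 ends 10:30 → clear.
T7: starts 14:15 at or after T9 ends 10:30 → clear.
T6: starts 14:30 at or after T9 ends 10:30 → clear.
T4: starts 15:15 at or after T9 ends 10:30 → clear.
T2: starts 17:00 at or after T9 ends 10:30 → clear.
T8: starts 18:30 at or after T9 ends 10:30 → clear.

Yes — the slot is free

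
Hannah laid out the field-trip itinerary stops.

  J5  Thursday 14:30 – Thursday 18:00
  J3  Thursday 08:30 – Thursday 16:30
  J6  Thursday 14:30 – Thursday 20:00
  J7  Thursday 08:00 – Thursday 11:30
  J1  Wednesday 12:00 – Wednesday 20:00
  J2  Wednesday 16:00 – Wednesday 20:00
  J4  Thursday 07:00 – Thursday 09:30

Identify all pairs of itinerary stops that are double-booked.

Sorted by start: J1, J2, J4, J7, J3, J5, J6.
J2 starts before J1 ends → J1 and J2 overlap.
J4 starts after J1 ends; J1 is clear from here.
J4 starts after J2 ends; J2 is clear from here.
J7 starts before J4 ends → J4 and J7 overlap.
J3 starts before J4 ends → J4 and J3 overlap.
J5 starts after J4 ends; J4 is clear from here.
J3 starts before J7 ends → J7 and J3 overlap.
J5 starts after J7 ends; J7 is clear from here.
J5 starts before J3 ends → J3 and J5 overlap.
J6 starts before J3 ends → J3 and J6 overlap.
J6 starts before J5 ends → J5 and J6 overlap.

J1 & J2, J3 & J4, J3 & J5, J3 & J6, J3 & J7, J4 & J7, J5 & J6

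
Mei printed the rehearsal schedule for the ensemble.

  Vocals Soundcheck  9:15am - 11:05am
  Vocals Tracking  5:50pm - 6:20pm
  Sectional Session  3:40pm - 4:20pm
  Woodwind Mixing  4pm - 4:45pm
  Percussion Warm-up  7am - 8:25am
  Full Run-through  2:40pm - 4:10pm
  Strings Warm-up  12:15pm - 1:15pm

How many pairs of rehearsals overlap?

3

Sorted by start: Percussion Warm-up, Vocals Soundcheck, Strings Warm-up, Full Run-through, Sectional Session, Woodwind Mixing, Vocals Tracking.
Vocals Soundcheck starts after Percussion Warm-up ends, so Percussion Warm-up has no further overlaps.
Strings Warm-up starts after Vocals Soundcheck ends, so Vocals Soundcheck has no further overlaps.
Full Run-through starts after Strings Warm-up ends, so Strings Warm-up has no further overlaps.
Sectional Session starts before Full Run-through ends → Full Run-through and Sectional Session overlap.
Woodwind Mixing starts before Full Run-through ends → Full Run-through and Woodwind Mixing overlap.
Vocals Tracking starts after Full Run-through ends.
Woodwind Mixing starts before Sectional Session ends → Sectional Session and Woodwind Mixing overlap.
Vocals Tracking starts after Sectional Session ends.
Vocals Tracking starts after Woodwind Mixing ends.
Overlapping pairs: Full Run-through & Sectional Session, Full Run-through & Woodwind Mixing, Sectional Session & Woodwind Mixing — 3 in total.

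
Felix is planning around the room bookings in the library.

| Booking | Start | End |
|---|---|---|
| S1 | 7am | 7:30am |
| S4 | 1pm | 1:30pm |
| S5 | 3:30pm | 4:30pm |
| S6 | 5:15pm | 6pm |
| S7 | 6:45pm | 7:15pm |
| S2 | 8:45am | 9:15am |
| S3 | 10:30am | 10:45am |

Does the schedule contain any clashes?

No

Sorted by start: S1, S2, S3, S4, S5, S6, S7.
S2 starts after S1 ends; S1 is clear from here.
S3 starts after S2 ends; S2 is clear from here.
S4 starts after S3 ends; S3 is clear from here.
S5 starts after S4 ends; S4 is clear from here.
S6 starts after S5 ends; S5 is clear from here.
S7 starts after S6 ends.
Every pair is clear; the schedule has no overlaps.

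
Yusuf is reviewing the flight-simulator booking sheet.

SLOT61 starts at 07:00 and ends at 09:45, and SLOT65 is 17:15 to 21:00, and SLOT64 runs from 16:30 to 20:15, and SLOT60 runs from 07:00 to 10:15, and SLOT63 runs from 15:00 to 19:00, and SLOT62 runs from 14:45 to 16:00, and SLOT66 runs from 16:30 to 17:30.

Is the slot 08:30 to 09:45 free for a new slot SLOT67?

No — it overlaps SLOT60, SLOT61

SLOT60: starts 07:00 before SLOT67 ends 09:45, and ends 10:15 after SLOT67 starts 08:30 → overlap.
SLOT61: starts 07:00 before SLOT67 ends 09:45, and ends 09:45 after SLOT67 starts 08:30 → overlap.
SLOT62: starts 14:45 at or after SLOT67 ends 09:45 → clear.
SLOT63: starts 15:00 at or after SLOT67 ends 09:45 → clear.
SLOT64: starts 16:30 at or after SLOT67 ends 09:45 → clear.
SLOT66: starts 16:30 at or after SLOT67 ends 09:45 → clear.
SLOT65: starts 17:15 at or after SLOT67 ends 09:45 → clear.
SLOT67 overlaps SLOT60, SLOT61.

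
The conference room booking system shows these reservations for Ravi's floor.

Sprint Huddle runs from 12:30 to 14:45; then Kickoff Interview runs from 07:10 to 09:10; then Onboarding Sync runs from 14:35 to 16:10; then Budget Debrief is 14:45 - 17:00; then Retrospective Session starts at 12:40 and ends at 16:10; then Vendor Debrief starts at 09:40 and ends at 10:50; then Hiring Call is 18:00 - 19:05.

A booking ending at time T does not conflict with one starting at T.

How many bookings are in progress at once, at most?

3

Walk through starts and ends in time order (an end at T is processed before a start at T):
07:10 start Kickoff Interview → 1
09:10 end Kickoff Interview → 0
09:40 start Vendor Debrief → 1
10:50 end Vendor Debrief → 0
12:30 start Sprint Huddle → 1
12:40 start Retrospective Session → 2
14:35 start Onboarding Sync → 3
14:45 end Sprint Huddle → 2
14:45 start Budget Debrief → 3
16:10 end Onboarding Sync → 2
16:10 end Retrospective Session → 1
17:00 end Budget Debrief → 0
18:00 start Hiring Call → 1
19:05 end Hiring Call → 0
Peak is 3, at 14:35 (Onboarding Sync, Retrospective Session, Sprint Huddle).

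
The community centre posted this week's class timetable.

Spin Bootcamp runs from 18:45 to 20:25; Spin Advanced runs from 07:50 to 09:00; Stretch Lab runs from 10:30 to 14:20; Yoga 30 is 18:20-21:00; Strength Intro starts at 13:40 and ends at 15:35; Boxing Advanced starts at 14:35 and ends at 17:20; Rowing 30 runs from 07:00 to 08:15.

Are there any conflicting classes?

Sorted by start: Rowing 30, Spin Advanced, Stretch Lab, Strength Intro, Boxing Advanced, Yoga 30, Spin Bootcamp.
Spin Advanced starts before Rowing 30 ends → Rowing 30 and Spin Advanced overlap.
That's a conflict, so the schedule is not conflict-free.

Yes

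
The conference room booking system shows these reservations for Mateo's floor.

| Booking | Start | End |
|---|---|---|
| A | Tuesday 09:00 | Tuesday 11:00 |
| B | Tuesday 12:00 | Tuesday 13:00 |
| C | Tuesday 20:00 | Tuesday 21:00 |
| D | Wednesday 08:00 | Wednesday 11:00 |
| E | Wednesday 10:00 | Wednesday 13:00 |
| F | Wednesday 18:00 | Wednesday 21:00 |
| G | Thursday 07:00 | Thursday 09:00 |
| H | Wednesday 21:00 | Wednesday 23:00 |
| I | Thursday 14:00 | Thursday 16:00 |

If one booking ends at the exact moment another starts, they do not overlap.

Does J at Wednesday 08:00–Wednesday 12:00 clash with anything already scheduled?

A: ends Tuesday 11:00 at or before J starts Wednesday 08:00 → clear.
B: ends Tuesday 13:00 at or before J starts Wednesday 08:00 → clear.
C: ends Tuesday 21:00 at or before J starts Wednesday 08:00 → clear.
D: starts Wednesday 08:00 before J ends Wednesday 12:00, and ends Wednesday 11:00 after J starts Wednesday 08:00 → overlap.
E: starts Wednesday 10:00 before J ends Wednesday 12:00, and ends Wednesday 13:00 after J starts Wednesday 08:00 → overlap.
F: starts Wednesday 18:00 at or after J ends Wednesday 12:00 → clear.
H: starts Wednesday 21:00 at or after J ends Wednesday 12:00 → clear.
G: starts Thursday 07:00 at or after J ends Wednesday 12:00 → clear.
I: starts Thursday 14:00 at or after J ends Wednesday 12:00 → clear.
J overlaps D, E.

Yes — it overlaps D, E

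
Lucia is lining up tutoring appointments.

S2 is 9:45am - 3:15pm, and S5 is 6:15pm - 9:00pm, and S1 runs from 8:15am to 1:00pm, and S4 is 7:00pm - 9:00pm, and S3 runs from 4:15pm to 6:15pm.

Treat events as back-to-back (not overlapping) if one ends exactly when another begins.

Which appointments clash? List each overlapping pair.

Check each pair: they overlap iff neither finishes before the other starts.
Sorted by start: S1, S2, S3, S5, S4.
S2 starts before S1 ends → S1 and S2 overlap.
S3 starts after S1 ends; S1 is clear from here.
S3 starts after S2 ends; S2 is clear from here.
S5 starts exactly when S3 ends (back-to-back, no overlap); S3 is clear from here.
S4 starts before S5 ends → S5 and S4 overlap.

S1 & S2, S4 & S5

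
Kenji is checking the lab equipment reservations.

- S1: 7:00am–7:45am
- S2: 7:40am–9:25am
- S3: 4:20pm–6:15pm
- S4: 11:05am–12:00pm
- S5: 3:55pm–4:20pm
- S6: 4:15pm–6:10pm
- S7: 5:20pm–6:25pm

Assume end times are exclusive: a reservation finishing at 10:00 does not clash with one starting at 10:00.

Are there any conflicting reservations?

Yes

Sorted by start: S1, S2, S4, S5, S6, S3, S7.
S2 starts before S1 ends → S1 and S2 overlap.
That's a conflict, so the schedule is not conflict-free.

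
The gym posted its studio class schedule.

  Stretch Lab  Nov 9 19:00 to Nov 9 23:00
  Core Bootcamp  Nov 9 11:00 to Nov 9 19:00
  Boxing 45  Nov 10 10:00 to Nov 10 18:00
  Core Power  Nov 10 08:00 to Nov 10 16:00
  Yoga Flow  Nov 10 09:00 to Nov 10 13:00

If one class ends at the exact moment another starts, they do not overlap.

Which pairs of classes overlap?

Boxing 45 & Core Power, Boxing 45 & Yoga Flow, Core Power & Yoga Flow

Sorted by start: Core Bootcamp, Stretch Lab, Core Power, Yoga Flow, Boxing 45.
Stretch Lab starts exactly when Core Bootcamp ends (back-to-back, no overlap), so nothing later overlaps Core Bootcamp either.
Core Power starts after Stretch Lab ends, so nothing later overlaps Stretch Lab either.
Yoga Flow starts before Core Power ends → Core Power and Yoga Flow overlap.
Boxing 45 starts before Core Power ends → Core Power and Boxing 45 overlap.
Boxing 45 starts before Yoga Flow ends → Yoga Flow and Boxing 45 overlap.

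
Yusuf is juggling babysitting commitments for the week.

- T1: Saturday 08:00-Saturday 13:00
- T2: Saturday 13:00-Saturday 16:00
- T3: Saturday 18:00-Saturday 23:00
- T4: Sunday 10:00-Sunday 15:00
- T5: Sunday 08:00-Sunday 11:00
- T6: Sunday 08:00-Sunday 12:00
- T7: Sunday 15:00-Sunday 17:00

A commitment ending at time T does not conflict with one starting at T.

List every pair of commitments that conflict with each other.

Sorted by start: T1, T2, T3, T5, T6, T4, T7.
T2 starts exactly when T1 ends (back-to-back, no overlap); T1 is clear from here.
T3 starts after T2 ends; T2 is clear from here.
T5 starts after T3 ends; T3 is clear from here.
T6 starts before T5 ends → T5 and T6 overlap.
T4 starts before T5 ends → T5 and T4 overlap.
T7 starts after T5 ends.
T4 starts before T6 ends → T6 and T4 overlap.
T7 starts after T6 ends.
T7 starts exactly when T4 ends (back-to-back, no overlap).

T4 & T5, T4 & T6, T5 & T6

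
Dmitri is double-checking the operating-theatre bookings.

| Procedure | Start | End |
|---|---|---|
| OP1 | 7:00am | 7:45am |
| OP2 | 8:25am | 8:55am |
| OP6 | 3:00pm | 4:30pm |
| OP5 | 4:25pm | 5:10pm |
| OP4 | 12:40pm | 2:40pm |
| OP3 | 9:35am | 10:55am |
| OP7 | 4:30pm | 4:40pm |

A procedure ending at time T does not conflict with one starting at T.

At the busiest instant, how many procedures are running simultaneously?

2

Sweep the timeline, counting +1 at each start and −1 at each end (ends before starts at a tie):
7:00am start OP1 → 1
7:45am end OP1 → 0
8:25am start OP2 → 1
8:55am end OP2 → 0
9:35am start OP3 → 1
10:55am end OP3 → 0
12:40pm start OP4 → 1
2:40pm end OP4 → 0
3:00pm start OP6 → 1
4:25pm start OP5 → 2
4:30pm end OP6 → 1
4:30pm start OP7 → 2
4:40pm end OP7 → 1
5:10pm end OP5 → 0
Peak is 2, at 4:25pm (OP5, OP6).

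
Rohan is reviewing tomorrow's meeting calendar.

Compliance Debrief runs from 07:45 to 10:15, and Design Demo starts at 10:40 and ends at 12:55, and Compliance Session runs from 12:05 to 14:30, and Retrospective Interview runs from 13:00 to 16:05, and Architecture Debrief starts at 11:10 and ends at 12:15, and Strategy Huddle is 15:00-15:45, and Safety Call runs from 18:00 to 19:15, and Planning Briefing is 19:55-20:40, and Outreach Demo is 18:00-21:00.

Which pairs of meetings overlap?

Sorted by start: Compliance Debrief, Design Demo, Architecture Debrief, Compliance Session, Retrospective Interview, Strategy Huddle, Safety Call, Outreach Demo, Planning Briefing.
Design Demo starts after Compliance Debrief ends; Compliance Debrief is clear from here.
Architecture Debrief starts before Design Demo ends → Design Demo and Architecture Debrief overlap.
Compliance Session starts before Design Demo ends → Design Demo and Compliance Session overlap.
Retrospective Interview starts after Design Demo ends; Design Demo is clear from here.
Compliance Session starts before Architecture Debrief ends → Architecture Debrief and Compliance Session overlap.
Retrospective Interview starts after Architecture Debrief ends; Architecture Debrief is clear from here.
Retrospective Interview starts before Compliance Session ends → Compliance Session and Retrospective Interview overlap.
Strategy Huddle starts after Compliance Session ends; Compliance Session is clear from here.
Strategy Huddle starts before Retrospective Interview ends → Retrospective Interview and Strategy Huddle overlap.
Safety Call starts after Retrospective Interview ends; Retrospective Interview is clear from here.
Safety Call starts after Strategy Huddle ends; Strategy Huddle is clear from here.
Outreach Demo starts before Safety Call ends → Safety Call and Outreach Demo overlap.
Planning Briefing starts after Safety Call ends.
Planning Briefing starts before Outreach Demo ends → Outreach Demo and Planning Briefing overlap.

Architecture Debrief & Compliance Session, Architecture Debrief & Design Demo, Compliance Session & Design Demo, Compliance Session & Retrospective Interview, Outreach Demo & Planning Briefing, Outreach Demo & Safety Call, Retrospective Interview & Strategy Huddle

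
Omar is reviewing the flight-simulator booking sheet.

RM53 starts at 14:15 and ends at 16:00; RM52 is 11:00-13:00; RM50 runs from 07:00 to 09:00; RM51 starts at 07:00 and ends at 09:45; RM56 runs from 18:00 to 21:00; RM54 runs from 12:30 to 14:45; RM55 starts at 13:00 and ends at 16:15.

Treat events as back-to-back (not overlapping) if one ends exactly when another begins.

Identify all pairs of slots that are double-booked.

Sorted by start: RM50, RM51, RM52, RM54, RM55, RM53, RM56.
RM51 starts before RM50 ends → RM50 and RM51 overlap.
RM52 starts after RM50 ends, so RM50 has no further overlaps.
RM52 starts after RM51 ends, so RM51 has no further overlaps.
RM54 starts before RM52 ends → RM52 and RM54 overlap.
RM55 starts exactly when RM52 ends (back-to-back, no overlap), so RM52 has no further overlaps.
RM55 starts before RM54 ends → RM54 and RM55 overlap.
RM53 starts before RM54 ends → RM54 and RM53 overlap.
RM56 starts after RM54 ends.
RM53 starts before RM55 ends → RM55 and RM53 overlap.
RM56 starts after RM55 ends.
RM56 starts after RM53 ends.

RM50 & RM51, RM52 & RM54, RM53 & RM54, RM53 & RM55, RM54 & RM55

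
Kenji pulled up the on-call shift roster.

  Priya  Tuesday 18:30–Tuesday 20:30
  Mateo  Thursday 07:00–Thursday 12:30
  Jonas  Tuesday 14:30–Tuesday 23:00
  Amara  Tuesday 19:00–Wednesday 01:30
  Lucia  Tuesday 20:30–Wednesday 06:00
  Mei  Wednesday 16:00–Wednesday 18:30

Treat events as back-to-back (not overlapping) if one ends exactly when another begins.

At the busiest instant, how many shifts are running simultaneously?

Sweep the timeline, counting +1 at each start and −1 at each end (ends before starts at a tie):
Tuesday 14:30 start Jonas → 1
Tuesday 18:30 start Priya → 2
Tuesday 19:00 start Amara → 3
Tuesday 20:30 end Priya → 2
Tuesday 20:30 start Lucia → 3
Tuesday 23:00 end Jonas → 2
Wednesday 01:30 end Amara → 1
Wednesday 06:00 end Lucia → 0
Wednesday 16:00 start Mei → 1
Wednesday 18:30 end Mei → 0
Thursday 07:00 start Mateo → 1
Thursday 12:30 end Mateo → 0
Peak is 3, at Tuesday 19:00 (Amara, Jonas, Priya).

3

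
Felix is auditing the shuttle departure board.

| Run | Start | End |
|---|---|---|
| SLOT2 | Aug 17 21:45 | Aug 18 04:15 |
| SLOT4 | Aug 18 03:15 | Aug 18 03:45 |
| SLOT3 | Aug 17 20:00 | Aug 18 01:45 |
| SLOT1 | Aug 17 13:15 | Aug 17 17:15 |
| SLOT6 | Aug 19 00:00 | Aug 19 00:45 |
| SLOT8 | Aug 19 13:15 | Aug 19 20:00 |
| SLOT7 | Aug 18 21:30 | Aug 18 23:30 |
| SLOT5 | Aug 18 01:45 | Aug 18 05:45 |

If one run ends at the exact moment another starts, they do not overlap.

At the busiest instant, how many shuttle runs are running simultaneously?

Sweep the timeline, counting +1 at each start and −1 at each end (ends before starts at a tie):
Aug 17 13:15 start SLOT1 → 1
Aug 17 17:15 end SLOT1 → 0
Aug 17 20:00 start SLOT3 → 1
Aug 17 21:45 start SLOT2 → 2
Aug 18 01:45 end SLOT3 → 1
Aug 18 01:45 start SLOT5 → 2
Aug 18 03:15 start SLOT4 → 3
Aug 18 03:45 end SLOT4 → 2
Aug 18 04:15 end SLOT2 → 1
Aug 18 05:45 end SLOT5 → 0
Aug 18 21:30 start SLOT7 → 1
Aug 18 23:30 end SLOT7 → 0
Aug 19 00:00 start SLOT6 → 1
Aug 19 00:45 end SLOT6 → 0
Aug 19 13:15 start SLOT8 → 1
Aug 19 20:00 end SLOT8 → 0
Peak is 3, at Aug 18 03:15 (SLOT2, SLOT4, SLOT5).

3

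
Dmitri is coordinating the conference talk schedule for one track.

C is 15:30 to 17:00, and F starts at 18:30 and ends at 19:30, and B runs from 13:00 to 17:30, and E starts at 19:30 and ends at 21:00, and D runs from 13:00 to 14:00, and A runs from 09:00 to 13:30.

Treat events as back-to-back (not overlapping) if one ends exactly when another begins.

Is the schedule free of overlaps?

No

Sorted by start: A, B, D, C, F, E.
B starts before A ends → A and B overlap.
That's a conflict, so the schedule is not conflict-free.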